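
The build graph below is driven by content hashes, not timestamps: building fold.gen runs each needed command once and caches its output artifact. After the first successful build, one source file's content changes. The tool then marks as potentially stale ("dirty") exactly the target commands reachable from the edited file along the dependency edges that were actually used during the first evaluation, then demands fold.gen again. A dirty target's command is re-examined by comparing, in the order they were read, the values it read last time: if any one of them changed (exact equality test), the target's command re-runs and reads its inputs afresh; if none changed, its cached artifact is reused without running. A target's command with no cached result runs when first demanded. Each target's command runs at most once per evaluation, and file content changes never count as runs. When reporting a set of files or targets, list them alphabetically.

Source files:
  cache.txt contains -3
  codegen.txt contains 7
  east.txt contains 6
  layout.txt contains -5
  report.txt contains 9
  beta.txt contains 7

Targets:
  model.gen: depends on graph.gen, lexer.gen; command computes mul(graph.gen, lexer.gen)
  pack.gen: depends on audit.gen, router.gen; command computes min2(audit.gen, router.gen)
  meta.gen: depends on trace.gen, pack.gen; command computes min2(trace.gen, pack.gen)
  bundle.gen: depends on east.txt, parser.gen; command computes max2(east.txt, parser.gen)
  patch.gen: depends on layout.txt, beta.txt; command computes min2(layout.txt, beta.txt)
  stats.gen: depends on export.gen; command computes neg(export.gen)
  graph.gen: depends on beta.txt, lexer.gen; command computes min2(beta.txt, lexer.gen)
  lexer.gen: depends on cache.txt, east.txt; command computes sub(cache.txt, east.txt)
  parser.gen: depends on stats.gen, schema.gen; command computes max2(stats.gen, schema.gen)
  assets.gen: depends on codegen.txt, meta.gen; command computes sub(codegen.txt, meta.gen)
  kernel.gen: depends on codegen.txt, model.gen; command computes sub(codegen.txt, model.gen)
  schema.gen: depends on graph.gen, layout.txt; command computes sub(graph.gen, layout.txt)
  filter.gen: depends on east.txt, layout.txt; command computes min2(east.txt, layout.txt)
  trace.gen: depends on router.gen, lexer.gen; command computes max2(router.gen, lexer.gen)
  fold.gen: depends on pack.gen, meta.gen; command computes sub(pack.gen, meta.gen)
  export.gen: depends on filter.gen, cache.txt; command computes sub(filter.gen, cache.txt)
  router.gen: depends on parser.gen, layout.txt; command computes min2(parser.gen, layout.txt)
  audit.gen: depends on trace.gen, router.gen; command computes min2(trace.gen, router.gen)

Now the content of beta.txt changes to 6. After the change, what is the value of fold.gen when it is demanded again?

Initial pass — values computed on the first demand:
  filter.gen = min2(6, -5) = -5
  export.gen = sub(-5, -3) = -2
  lexer.gen = sub(-3, 6) = -9
  graph.gen = min2(7, -9) = -9
  schema.gen = sub(-9, -5) = -4
  stats.gen = neg(-2) = 2
  parser.gen = max2(2, -4) = 2
  router.gen = min2(2, -5) = -5
  trace.gen = max2(-5, -9) = -5
  audit.gen = min2(-5, -5) = -5
  pack.gen = min2(-5, -5) = -5
  meta.gen = min2(-5, -5) = -5
  fold.gen = sub(-5, -5) = 0

Second demand — change propagation:
  graph.gen: re-runs because beta.txt 7->6; new result -9 (unchanged).
  schema.gen: re-examined; everything it read last time is the same (graph.gen unchanged, layout.txt unchanged) — cache -4 kept, no run.
  parser.gen: re-examined; everything it read last time is the same (stats.gen unchanged, schema.gen unchanged) — cache 2 kept, no run.
  router.gen: re-examined; everything it read last time is the same (parser.gen unchanged, layout.txt unchanged) — cache -5 kept, no run.
  trace.gen: re-examined; everything it read last time is the same (router.gen unchanged, lexer.gen unchanged) — cache -5 kept, no run.
  audit.gen: re-examined; everything it read last time is the same (trace.gen unchanged, router.gen unchanged) — cache -5 kept, no run.
  pack.gen: re-examined; everything it read last time is the same (audit.gen unchanged, router.gen unchanged) — cache -5 kept, no run.
  meta.gen: re-examined; everything it read last time is the same (trace.gen unchanged, pack.gen unchanged) — cache -5 kept, no run.
  fold.gen: re-examined; everything it read last time is the same (pack.gen unchanged, meta.gen unchanged) — cache 0 kept, no run.

The important point: graph.gen recomputes to an identical value, and the output ends up unchanged.

fold.gen now evaluates to 0.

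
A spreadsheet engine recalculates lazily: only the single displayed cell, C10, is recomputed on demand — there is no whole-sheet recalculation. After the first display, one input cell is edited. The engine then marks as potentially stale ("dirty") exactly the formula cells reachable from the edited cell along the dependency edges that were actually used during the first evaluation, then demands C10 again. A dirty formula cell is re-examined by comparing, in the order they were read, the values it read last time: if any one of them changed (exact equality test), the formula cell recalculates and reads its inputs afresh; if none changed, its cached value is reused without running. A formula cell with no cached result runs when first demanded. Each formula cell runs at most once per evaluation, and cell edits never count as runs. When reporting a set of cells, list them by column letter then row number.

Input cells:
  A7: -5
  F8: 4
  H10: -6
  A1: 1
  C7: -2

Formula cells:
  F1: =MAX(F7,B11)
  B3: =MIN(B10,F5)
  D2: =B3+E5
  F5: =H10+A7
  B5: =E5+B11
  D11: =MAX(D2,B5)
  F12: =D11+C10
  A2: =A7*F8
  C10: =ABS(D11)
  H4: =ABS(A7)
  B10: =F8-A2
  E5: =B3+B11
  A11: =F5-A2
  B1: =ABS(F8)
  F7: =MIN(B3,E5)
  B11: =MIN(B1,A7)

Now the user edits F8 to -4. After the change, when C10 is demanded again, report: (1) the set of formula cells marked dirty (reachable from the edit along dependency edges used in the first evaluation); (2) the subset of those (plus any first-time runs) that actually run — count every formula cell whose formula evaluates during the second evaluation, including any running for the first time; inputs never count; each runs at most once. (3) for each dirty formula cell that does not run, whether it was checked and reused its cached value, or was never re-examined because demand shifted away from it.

Marked dirty: A2, B1, B3, B5, B10, B11, C10, D2, D11, E5.
Formula cells that run: A2, B1, B3, B5, B10, C10, D2, D11, E5 — 9 in total.
Checked but reused from cache: B11.
Key observation: the cutoff stops propagation at B11 — its inputs' values are unchanged, so it reuses its cache.

First evaluation (everything demanded from the output):
  A2 = -5 * 4 = -20
  B1 = ABS(4) = 4
  B10 = 4 - -20 = 24
  B11 = MIN(4, -5) = -5
  F5 = -6 + -5 = -11
  B3 = MIN(24, -11) = -11
  E5 = -11 + -5 = -16
  B5 = -16 + -5 = -21
  D2 = -11 + -16 = -27
  D11 = MAX(-27, -21) = -21
  C10 = ABS(-21) = 21

Propagation after the edit:
  A2: runs — F8 4->-4; result 20.
  B1: runs — F8 4->-4; result 4 (same value as before).
  B10: runs — F8 4->-4; A2 -20->20; result -24.
  B3: runs — B10 24->-24; result -24.
  B11: checked — values it read are unchanged (B1 unchanged, A7 unchanged); reused cached -5 without running.
  E5: runs — B3 -11->-24; result -29.
  B5: runs — E5 -16->-29; result -34.
  D2: runs — B3 -11->-24; E5 -16->-29; result -53.
  D11: runs — D2 -27->-53; B5 -21->-34; result -34.
  C10: runs — D11 -21->-34; result 34.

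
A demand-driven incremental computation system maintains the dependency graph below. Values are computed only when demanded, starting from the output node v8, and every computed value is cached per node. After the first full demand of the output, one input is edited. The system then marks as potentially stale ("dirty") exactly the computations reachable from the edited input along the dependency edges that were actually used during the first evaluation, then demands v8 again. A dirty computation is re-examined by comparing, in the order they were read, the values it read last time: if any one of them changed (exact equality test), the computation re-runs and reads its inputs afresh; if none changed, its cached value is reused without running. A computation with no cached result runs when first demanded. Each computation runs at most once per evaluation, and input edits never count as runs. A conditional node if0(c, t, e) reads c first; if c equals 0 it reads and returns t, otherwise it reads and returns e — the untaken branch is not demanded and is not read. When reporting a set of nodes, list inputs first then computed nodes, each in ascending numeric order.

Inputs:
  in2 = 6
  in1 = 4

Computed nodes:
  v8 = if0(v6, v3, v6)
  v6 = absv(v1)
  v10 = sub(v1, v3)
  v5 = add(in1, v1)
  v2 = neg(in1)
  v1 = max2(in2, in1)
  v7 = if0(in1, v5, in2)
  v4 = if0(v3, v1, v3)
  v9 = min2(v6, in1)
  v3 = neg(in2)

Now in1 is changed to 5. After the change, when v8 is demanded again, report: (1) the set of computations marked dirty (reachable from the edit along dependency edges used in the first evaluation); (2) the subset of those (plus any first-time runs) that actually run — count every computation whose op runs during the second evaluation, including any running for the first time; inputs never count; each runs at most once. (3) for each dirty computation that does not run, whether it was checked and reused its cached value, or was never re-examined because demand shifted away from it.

Marked dirty: v1, v6, v8.
Computations that run: v1 — 1 in total.
Checked but reused from cache: v6, v8.
Key observation: the change is absorbed at v1 — it re-runs but produces the same value, and the output's value is unchanged.

First evaluation (everything demanded from the output):
  v1 = max2(6, 4) = 6
  v6 = absv(6) = 6
  v8 = if0(v6=6 -> else branch v6) = 6

Propagation after the edit:
  v1: runs — in1 4->5; result 6 (same value as before).
  v6: checked — values it read are unchanged (v1 unchanged); reused cached 6 without running.
  v8: checked — values it read are unchanged (v6 unchanged, v6 unchanged); reused cached 6 without running.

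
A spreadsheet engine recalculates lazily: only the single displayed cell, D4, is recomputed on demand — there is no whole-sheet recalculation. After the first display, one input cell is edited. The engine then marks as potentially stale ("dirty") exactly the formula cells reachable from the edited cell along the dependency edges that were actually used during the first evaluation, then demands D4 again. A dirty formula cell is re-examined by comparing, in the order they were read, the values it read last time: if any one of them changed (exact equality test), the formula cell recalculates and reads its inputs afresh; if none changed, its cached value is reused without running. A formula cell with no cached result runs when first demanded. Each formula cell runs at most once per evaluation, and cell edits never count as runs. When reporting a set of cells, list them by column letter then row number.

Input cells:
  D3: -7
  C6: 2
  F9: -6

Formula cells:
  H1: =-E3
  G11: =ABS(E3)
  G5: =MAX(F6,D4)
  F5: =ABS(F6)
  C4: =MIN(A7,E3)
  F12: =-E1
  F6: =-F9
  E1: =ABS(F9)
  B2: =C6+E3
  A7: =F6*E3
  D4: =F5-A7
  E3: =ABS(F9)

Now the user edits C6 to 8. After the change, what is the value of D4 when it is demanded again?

New value of D4: -30.
Key observation: C6 is never demanded by the output, so the edit triggers no recomputation at all.

First evaluation (everything demanded from the output):
  E3 = ABS(-6) = 6
  F6 = -(-6) = 6
  A7 = 6 * 6 = 36
  F5 = ABS(6) = 6
  D4 = 6 - 36 = -30

Propagation after the edit:
  C6 feeds no computation that the output demands — nothing is marked dirty and nothing runs.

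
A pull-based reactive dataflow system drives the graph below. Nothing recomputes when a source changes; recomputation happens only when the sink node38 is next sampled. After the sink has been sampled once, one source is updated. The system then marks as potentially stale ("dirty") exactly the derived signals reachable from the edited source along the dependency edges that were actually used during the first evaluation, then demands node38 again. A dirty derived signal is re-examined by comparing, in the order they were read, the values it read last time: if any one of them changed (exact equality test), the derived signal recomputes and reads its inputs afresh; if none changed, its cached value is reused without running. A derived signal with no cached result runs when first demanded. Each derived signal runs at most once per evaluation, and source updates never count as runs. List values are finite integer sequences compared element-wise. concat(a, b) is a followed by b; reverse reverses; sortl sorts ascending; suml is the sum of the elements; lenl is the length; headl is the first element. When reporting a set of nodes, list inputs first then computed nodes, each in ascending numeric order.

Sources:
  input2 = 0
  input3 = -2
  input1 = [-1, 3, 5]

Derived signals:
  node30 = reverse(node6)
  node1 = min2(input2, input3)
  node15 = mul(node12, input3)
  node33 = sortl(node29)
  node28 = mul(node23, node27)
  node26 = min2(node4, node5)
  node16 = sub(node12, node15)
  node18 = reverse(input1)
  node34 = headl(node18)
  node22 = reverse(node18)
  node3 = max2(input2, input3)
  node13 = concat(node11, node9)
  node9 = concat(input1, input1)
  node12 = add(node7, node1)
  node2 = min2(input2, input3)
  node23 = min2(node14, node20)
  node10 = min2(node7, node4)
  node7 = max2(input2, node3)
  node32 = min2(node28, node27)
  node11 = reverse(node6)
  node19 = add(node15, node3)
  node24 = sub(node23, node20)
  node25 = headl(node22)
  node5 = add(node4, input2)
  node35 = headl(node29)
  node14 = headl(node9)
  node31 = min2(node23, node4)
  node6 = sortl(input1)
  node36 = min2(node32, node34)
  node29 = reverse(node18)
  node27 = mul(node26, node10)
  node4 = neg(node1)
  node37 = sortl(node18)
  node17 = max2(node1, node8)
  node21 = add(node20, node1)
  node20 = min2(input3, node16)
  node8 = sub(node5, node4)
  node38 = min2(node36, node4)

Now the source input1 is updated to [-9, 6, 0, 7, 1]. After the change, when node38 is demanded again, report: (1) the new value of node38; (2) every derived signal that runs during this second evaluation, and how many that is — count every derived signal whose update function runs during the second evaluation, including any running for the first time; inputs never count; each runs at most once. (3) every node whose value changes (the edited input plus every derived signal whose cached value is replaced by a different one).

First evaluation (everything demanded from the output):
  node1 = min2(0, -2) = -2
  node3 = max2(0, -2) = 0
  node4 = neg(-2) = 2
  node5 = add(2, 0) = 2
  node7 = max2(0, 0) = 0
  node9 = concat([-1, 3, 5], [-1, 3, 5]) = [-1, 3, 5, -1, 3, 5]
  node10 = min2(0, 2) = 0
  node12 = add(0, -2) = -2
  node14 = headl([-1, 3, 5, -1, 3, 5]) = -1
  node15 = mul(-2, -2) = 4
  node16 = sub(-2, 4) = -6
  node18 = reverse([-1, 3, 5]) = [5, 3, -1]
  node20 = min2(-2, -6) = -6
  node23 = min2(-1, -6) = -6
  node26 = min2(2, 2) = 2
  node27 = mul(2, 0) = 0
  node28 = mul(-6, 0) = 0
  node32 = min2(0, 0) = 0
  node34 = headl([5, 3, -1]) = 5
  node36 = min2(0, 5) = 0
  node38 = min2(0, 2) = 0

Propagation after the edit:
  node9: runs — input1 [-1, 3, 5]->[-9, 6, 0, 7, 1]; input1 [-1, 3, 5]->[-9, 6, 0, 7, 1]; result [-9, 6, 0, 7, 1, -9, 6, 0, 7, 1].
  node14: runs — node9 [-1, 3, 5, -1, 3, 5]->[-9, 6, 0, 7, 1, -9, 6, 0, 7, 1]; result -9.
  node18: runs — input1 [-1, 3, 5]->[-9, 6, 0, 7, 1]; result [1, 7, 0, 6, -9].
  node23: runs — node14 -1->-9; result -9.
  node28: runs — node23 -6->-9; result 0 (same value as before).
  node32: checked — values it read are unchanged (node28 unchanged, node27 unchanged); reused cached 0 without running.
  node34: runs — node18 [5, 3, -1]->[1, 7, 0, 6, -9]; result 1.
  node36: runs — node34 5->1; result 0 (same value as before).
  node38: checked — values it read are unchanged (node36 unchanged, node4 unchanged); reused cached 0 without running.

Key observation: the cutoff stops propagation at node32 — its inputs' values are unchanged, so it reuses its cache.

New value of node38: 0.
Derived signals that run: node9, node14, node18, node23, node28, node34, node36 — 7 in total.
Values that change: input1, node9, node14, node18, node23, node34.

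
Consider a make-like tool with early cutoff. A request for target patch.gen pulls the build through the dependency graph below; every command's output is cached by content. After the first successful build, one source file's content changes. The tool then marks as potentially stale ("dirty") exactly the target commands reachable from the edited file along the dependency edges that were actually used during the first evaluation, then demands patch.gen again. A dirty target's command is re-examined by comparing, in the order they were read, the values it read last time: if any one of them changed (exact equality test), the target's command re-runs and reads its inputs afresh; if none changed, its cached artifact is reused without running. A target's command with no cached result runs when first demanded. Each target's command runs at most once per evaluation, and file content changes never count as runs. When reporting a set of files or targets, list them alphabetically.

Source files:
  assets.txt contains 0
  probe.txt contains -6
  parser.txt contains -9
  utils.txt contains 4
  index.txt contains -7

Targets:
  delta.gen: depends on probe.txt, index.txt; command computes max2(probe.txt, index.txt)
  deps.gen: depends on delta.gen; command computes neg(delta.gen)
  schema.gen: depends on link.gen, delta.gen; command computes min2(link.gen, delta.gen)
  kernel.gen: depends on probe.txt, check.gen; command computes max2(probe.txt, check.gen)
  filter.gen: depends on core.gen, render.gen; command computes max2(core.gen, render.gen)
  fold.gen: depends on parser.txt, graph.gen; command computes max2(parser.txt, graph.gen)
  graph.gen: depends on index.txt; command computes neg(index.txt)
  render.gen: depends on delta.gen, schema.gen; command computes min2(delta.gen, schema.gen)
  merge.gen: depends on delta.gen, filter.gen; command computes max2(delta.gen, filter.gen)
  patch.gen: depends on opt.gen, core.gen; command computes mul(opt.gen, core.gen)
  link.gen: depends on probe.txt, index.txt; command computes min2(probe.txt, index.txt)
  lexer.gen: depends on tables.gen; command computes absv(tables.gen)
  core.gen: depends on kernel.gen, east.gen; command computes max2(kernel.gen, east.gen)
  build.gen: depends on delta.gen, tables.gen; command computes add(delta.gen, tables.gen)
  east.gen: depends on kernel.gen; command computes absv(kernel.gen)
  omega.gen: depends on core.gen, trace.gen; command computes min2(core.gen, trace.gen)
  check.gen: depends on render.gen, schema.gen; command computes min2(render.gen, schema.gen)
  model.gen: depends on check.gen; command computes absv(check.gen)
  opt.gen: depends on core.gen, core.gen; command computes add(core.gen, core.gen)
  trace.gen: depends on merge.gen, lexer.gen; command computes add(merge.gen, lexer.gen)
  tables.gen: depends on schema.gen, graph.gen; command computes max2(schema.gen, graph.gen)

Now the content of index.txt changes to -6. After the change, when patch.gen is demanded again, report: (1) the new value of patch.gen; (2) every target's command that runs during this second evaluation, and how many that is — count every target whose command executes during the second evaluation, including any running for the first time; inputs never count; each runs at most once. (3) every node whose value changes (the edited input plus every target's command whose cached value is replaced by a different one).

Demanding patch.gen again yields 72.
6 target commands run: check.gen, delta.gen, kernel.gen, link.gen, render.gen, schema.gen.
The nodes whose values change: check.gen, index.txt, link.gen, render.gen, schema.gen.
Note where the cutoff bites: east.gen is checked, finds nothing changed, and keeps its cache.

First demand of the output computes:
  delta.gen = max2(-6, -7) = -6
  link.gen = min2(-6, -7) = -7
  schema.gen = min2(-7, -6) = -7
  render.gen = min2(-6, -7) = -7
  check.gen = min2(-7, -7) = -7
  kernel.gen = max2(-6, -7) = -6
  east.gen = absv(-6) = 6
  core.gen = max2(-6, 6) = 6
  opt.gen = add(6, 6) = 12
  patch.gen = mul(12, 6) = 72

After the edit, cleaning proceeds:
  delta.gen: a read changed (index.txt -7->-6) — executes, giving -6 — identical to its old value.
  link.gen: a read changed (index.txt -7->-6) — executes, giving -6.
  schema.gen: a read changed (link.gen -7->-6) — executes, giving -6.
  render.gen: a read changed (schema.gen -7->-6) — executes, giving -6.
  check.gen: a read changed (render.gen -7->-6; schema.gen -7->-6) — executes, giving -6.
  kernel.gen: a read changed (check.gen -7->-6) — executes, giving -6 — identical to its old value.
  east.gen: dirty, but its reads are unchanged (kernel.gen unchanged); cached 6 stands.
  core.gen: dirty, but its reads are unchanged (kernel.gen unchanged, east.gen unchanged); cached 6 stands.
  opt.gen: dirty, but its reads are unchanged (core.gen unchanged, core.gen unchanged); cached 12 stands.
  patch.gen: dirty, but its reads are unchanged (opt.gen unchanged, core.gen unchanged); cached 72 stands.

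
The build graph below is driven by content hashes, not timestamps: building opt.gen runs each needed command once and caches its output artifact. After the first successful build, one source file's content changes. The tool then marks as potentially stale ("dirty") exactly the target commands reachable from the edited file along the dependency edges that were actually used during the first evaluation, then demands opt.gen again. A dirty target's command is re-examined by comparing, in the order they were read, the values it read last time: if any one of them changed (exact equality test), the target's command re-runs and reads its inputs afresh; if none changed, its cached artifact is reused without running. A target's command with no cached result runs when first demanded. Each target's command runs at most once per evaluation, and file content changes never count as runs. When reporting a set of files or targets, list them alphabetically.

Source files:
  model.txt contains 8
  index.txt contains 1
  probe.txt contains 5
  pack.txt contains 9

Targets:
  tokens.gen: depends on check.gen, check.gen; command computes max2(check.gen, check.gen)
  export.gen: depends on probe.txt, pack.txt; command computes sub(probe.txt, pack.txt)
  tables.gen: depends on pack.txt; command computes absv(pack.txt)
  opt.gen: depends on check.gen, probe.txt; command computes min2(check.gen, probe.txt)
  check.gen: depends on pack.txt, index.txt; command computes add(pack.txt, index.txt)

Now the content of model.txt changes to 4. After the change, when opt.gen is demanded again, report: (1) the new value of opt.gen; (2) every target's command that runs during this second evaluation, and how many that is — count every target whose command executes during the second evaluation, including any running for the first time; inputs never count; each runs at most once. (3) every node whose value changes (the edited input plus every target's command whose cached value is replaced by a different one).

Initial pass — values computed on the first demand:
  check.gen = add(9, 1) = 10
  opt.gen = min2(10, 5) = 5

Second demand — change propagation:
  no demanded computation ever read model.txt, so the edit dirties nothing and nothing runs.

The important point: nothing the output needs ever reads model.txt, so the edit is invisible to it.

opt.gen now evaluates to 5.
Run set: none (0 run).
Changed values: model.txt.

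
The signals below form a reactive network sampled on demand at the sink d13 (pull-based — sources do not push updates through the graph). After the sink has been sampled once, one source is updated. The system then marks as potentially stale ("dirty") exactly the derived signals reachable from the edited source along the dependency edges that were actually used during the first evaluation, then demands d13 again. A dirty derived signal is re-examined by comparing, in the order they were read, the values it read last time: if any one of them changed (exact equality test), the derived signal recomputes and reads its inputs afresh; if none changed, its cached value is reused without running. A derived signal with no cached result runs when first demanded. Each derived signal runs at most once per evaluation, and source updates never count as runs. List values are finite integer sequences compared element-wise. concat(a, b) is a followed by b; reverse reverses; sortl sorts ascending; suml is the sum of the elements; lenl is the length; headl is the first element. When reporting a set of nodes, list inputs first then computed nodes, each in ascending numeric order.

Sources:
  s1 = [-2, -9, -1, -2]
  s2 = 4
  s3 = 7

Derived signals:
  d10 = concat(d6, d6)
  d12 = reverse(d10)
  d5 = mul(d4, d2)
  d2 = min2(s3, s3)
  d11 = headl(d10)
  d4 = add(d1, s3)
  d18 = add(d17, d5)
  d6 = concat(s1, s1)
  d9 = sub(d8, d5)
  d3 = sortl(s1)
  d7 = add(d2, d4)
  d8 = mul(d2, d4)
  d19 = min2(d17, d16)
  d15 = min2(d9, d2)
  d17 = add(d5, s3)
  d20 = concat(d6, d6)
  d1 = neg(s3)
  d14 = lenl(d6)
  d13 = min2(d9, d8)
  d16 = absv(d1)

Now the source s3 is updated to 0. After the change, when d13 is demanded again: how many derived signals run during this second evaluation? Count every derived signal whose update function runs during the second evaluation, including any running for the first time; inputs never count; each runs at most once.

Run set: d1, d2, d4, d5, d8 (5 run).
The important point: at d9 every value read last time is unchanged, so the dirty flag clears without a run.

Initial pass — values computed on the first demand:
  d1 = neg(7) = -7
  d2 = min2(7, 7) = 7
  d4 = add(-7, 7) = 0
  d5 = mul(0, 7) = 0
  d8 = mul(7, 0) = 0
  d9 = sub(0, 0) = 0
  d13 = min2(0, 0) = 0

Second demand — change propagation:
  d1: re-runs because s3 7->0; new result 0.
  d2: re-runs because s3 7->0; s3 7->0; new result 0.
  d4: re-runs because d1 -7->0; s3 7->0; new result 0 (unchanged).
  d5: re-runs because d2 7->0; new result 0 (unchanged).
  d8: re-runs because d2 7->0; new result 0 (unchanged).
  d9: re-examined; everything it read last time is the same (d8 unchanged, d5 unchanged) — cache 0 kept, no run.
  d13: re-examined; everything it read last time is the same (d9 unchanged, d8 unchanged) — cache 0 kept, no run.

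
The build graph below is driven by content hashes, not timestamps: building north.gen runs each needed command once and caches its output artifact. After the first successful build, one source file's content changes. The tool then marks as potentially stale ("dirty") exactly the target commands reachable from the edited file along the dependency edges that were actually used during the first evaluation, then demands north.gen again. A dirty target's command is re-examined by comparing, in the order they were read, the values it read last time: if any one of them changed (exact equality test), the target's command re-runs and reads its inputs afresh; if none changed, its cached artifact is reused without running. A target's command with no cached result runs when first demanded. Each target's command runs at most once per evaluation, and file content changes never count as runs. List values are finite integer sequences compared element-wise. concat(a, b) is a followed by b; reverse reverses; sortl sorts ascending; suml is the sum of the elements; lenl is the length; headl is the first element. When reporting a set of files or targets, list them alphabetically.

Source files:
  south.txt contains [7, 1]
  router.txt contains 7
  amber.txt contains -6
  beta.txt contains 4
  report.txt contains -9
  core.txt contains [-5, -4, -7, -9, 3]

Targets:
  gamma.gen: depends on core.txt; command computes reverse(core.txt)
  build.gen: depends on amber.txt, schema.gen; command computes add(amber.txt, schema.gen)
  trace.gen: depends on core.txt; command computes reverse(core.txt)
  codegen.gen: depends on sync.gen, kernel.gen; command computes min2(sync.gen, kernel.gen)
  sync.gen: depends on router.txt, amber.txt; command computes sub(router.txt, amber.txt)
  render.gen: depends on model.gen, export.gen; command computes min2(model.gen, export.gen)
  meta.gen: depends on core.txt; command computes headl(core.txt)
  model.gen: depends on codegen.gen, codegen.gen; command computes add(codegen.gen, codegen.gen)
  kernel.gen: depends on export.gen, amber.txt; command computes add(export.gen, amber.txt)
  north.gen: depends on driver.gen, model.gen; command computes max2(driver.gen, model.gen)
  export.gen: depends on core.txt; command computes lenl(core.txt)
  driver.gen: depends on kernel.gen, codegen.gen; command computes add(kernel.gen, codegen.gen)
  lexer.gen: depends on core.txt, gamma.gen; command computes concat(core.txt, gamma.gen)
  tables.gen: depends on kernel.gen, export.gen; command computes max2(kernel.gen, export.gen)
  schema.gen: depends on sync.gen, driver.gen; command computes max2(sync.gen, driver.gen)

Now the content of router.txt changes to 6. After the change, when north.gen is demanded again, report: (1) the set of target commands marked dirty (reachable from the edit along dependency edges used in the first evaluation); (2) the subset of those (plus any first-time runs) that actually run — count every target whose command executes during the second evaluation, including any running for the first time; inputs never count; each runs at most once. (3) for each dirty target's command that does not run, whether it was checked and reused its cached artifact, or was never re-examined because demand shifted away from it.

Initial pass — values computed on the first demand:
  export.gen = lenl([-5, -4, -7, -9, 3]) = 5
  kernel.gen = add(5, -6) = -1
  sync.gen = sub(7, -6) = 13
  codegen.gen = min2(13, -1) = -1
  driver.gen = add(-1, -1) = -2
  model.gen = add(-1, -1) = -2
  north.gen = max2(-2, -2) = -2

Second demand — change propagation:
  sync.gen: re-runs because router.txt 7->6; new result 12.
  codegen.gen: re-runs because sync.gen 13->12; new result -1 (unchanged).
  driver.gen: re-examined; everything it read last time is the same (kernel.gen unchanged, codegen.gen unchanged) — cache -2 kept, no run.
  model.gen: re-examined; everything it read last time is the same (codegen.gen unchanged, codegen.gen unchanged) — cache -2 kept, no run.
  north.gen: re-examined; everything it read last time is the same (driver.gen unchanged, model.gen unchanged) — cache -2 kept, no run.

The important point: codegen.gen recomputes to an identical value, and the output ends up unchanged.

Dirty set: codegen.gen, driver.gen, model.gen, north.gen, sync.gen.
Run set: codegen.gen, sync.gen (2 run).
Re-examined without running (cache reused): driver.gen, model.gen, north.gen.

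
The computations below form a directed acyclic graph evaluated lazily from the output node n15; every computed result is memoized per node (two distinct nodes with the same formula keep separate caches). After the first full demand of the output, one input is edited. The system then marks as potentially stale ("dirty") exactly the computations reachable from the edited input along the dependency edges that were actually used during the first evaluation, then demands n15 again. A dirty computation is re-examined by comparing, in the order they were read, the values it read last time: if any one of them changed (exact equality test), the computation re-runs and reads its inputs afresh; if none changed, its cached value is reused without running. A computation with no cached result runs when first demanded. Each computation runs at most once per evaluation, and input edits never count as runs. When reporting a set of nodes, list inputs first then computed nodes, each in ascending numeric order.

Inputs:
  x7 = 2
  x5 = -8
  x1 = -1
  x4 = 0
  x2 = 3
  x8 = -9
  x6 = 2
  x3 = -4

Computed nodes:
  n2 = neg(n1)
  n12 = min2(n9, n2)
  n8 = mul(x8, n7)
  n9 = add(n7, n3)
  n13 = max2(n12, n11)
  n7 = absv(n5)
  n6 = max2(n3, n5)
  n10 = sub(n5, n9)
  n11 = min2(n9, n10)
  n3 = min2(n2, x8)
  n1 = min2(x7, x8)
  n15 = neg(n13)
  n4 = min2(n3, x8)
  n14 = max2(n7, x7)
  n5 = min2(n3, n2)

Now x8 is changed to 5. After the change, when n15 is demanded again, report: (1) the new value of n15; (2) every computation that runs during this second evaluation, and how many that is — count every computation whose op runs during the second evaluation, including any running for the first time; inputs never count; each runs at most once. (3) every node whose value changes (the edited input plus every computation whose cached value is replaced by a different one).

Demanding n15 again yields 2.
11 computations run: n1, n2, n3, n5, n7, n9, n10, n11, n12, n13, n15.
The nodes whose values change: x8, n1, n2, n3, n5, n7, n10, n11, n12, n13, n15.

First demand of the output computes:
  n1 = min2(2, -9) = -9
  n2 = neg(-9) = 9
  n3 = min2(9, -9) = -9
  n5 = min2(-9, 9) = -9
  n7 = absv(-9) = 9
  n9 = add(9, -9) = 0
  n10 = sub(-9, 0) = -9
  n11 = min2(0, -9) = -9
  n12 = min2(0, 9) = 0
  n13 = max2(0, -9) = 0
  n15 = neg(0) = 0

After the edit, cleaning proceeds:
  n1: a read changed (x8 -9->5) — executes, giving 2.
  n2: a read changed (n1 -9->2) — executes, giving -2.
  n3: a read changed (n2 9->-2; x8 -9->5) — executes, giving -2.
  n5: a read changed (n3 -9->-2; n2 9->-2) — executes, giving -2.
  n7: a read changed (n5 -9->-2) — executes, giving 2.
  n9: a read changed (n7 9->2; n3 -9->-2) — executes, giving 0 — identical to its old value.
  n10: a read changed (n5 -9->-2) — executes, giving -2.
  n11: a read changed (n10 -9->-2) — executes, giving -2.
  n12: a read changed (n2 9->-2) — executes, giving -2.
  n13: a read changed (n12 0->-2; n11 -9->-2) — executes, giving -2.
  n15: a read changed (n13 0->-2) — executes, giving 2.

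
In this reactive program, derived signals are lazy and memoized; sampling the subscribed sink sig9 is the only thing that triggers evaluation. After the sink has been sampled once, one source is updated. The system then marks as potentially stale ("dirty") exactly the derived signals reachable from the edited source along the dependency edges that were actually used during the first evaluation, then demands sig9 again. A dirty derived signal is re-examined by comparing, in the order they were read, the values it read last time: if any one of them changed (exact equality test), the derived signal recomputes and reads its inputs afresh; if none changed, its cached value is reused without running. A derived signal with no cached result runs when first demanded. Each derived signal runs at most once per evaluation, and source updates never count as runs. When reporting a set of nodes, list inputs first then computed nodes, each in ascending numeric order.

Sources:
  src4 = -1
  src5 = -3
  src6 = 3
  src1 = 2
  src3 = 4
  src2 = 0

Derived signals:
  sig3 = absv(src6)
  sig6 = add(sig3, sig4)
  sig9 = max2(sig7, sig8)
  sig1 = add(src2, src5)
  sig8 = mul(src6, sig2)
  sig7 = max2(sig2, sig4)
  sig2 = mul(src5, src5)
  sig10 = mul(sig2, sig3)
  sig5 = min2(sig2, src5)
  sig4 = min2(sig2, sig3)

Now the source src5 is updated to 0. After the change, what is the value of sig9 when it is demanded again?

Demanding sig9 again yields 0.

First demand of the output computes:
  sig2 = mul(-3, -3) = 9
  sig3 = absv(3) = 3
  sig4 = min2(9, 3) = 3
  sig7 = max2(9, 3) = 9
  sig8 = mul(3, 9) = 27
  sig9 = max2(9, 27) = 27

After the edit, cleaning proceeds:
  sig2: a read changed (src5 -3->0; src5 -3->0) — executes, giving 0.
  sig4: a read changed (sig2 9->0) — executes, giving 0.
  sig7: a read changed (sig2 9->0; sig4 3->0) — executes, giving 0.
  sig8: a read changed (sig2 9->0) — executes, giving 0.
  sig9: a read changed (sig7 9->0; sig8 27->0) — executes, giving 0.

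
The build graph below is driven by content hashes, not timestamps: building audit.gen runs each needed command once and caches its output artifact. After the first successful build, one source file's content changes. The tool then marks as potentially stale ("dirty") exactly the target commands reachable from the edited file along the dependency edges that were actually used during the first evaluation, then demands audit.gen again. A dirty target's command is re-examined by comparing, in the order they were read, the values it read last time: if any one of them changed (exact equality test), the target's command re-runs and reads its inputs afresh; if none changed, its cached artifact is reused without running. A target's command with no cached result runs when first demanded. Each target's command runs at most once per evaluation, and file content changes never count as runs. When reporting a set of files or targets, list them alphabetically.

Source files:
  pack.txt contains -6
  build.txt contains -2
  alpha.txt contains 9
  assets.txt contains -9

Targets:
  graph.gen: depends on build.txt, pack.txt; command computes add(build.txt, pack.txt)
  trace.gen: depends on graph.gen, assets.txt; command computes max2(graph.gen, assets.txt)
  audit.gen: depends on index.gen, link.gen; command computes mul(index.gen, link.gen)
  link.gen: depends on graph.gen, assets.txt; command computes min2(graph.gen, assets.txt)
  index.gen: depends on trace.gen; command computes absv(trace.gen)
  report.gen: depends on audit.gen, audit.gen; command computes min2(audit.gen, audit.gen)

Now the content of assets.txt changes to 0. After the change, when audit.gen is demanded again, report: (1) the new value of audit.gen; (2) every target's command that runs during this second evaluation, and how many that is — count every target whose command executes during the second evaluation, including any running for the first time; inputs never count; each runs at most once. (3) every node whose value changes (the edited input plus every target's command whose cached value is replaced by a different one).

Initial pass — values computed on the first demand:
  graph.gen = add(-2, -6) = -8
  link.gen = min2(-8, -9) = -9
  trace.gen = max2(-8, -9) = -8
  index.gen = absv(-8) = 8
  audit.gen = mul(8, -9) = -72

Second demand — change propagation:
  link.gen: re-runs because assets.txt -9->0; new result -8.
  trace.gen: re-runs because assets.txt -9->0; new result 0.
  index.gen: re-runs because trace.gen -8->0; new result 0.
  audit.gen: re-runs because index.gen 8->0; link.gen -9->-8; new result 0.

audit.gen now evaluates to 0.
Run set: audit.gen, index.gen, link.gen, trace.gen (4 run).
Changed values: assets.txt, audit.gen, index.gen, link.gen, trace.gen.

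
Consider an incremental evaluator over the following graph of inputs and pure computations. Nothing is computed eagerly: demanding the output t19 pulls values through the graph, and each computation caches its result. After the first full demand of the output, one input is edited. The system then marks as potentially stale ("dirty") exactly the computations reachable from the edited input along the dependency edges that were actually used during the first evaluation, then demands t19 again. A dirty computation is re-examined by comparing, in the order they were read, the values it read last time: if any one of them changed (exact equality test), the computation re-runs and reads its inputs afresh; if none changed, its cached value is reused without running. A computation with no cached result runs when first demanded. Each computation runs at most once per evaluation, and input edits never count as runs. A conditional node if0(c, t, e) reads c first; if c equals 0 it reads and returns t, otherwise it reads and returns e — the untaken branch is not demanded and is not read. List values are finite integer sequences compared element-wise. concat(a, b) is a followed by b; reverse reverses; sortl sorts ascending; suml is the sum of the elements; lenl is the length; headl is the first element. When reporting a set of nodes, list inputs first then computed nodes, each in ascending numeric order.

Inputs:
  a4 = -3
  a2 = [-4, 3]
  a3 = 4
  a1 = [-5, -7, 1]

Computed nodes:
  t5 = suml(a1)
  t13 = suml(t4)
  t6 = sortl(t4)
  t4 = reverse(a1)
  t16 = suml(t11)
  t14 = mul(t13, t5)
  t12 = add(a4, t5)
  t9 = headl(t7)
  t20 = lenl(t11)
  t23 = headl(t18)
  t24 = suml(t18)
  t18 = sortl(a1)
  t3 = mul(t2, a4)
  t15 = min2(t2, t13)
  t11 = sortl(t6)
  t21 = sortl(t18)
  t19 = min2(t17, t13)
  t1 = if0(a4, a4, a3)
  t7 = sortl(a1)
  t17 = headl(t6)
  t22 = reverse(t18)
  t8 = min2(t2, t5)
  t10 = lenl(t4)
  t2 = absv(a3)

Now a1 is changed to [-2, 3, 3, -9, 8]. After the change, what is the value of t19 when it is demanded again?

t19 now evaluates to -9.

Initial pass — values computed on the first demand:
  t4 = reverse([-5, -7, 1]) = [1, -7, -5]
  t6 = sortl([1, -7, -5]) = [-7, -5, 1]
  t13 = suml([1, -7, -5]) = -11
  t17 = headl([-7, -5, 1]) = -7
  t19 = min2(-7, -11) = -11

Second demand — change propagation:
  t4: re-runs because a1 [-5, -7, 1]->[-2, 3, 3, -9, 8]; new result [8, -9, 3, 3, -2].
  t6: re-runs because t4 [1, -7, -5]->[8, -9, 3, 3, -2]; new result [-9, -2, 3, 3, 8].
  t13: re-runs because t4 [1, -7, -5]->[8, -9, 3, 3, -2]; new result 3.
  t17: re-runs because t6 [-7, -5, 1]->[-9, -2, 3, 3, 8]; new result -9.
  t19: re-runs because t17 -7->-9; t13 -11->3; new result -9.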